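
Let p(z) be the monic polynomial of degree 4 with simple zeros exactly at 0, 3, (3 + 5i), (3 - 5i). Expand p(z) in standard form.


The polynomial is p(z) = ∏_{α ∈ S} (z − α), where S = {0, 3, (3 + 5i), (3 - 5i)}.
Expanding the product yields: p(z) = z^4 -9·z^3 + 52·z^2 -102·z.
Note conjugate pairs combine to real quadratics: (z − (3+5i))(z − (3−5i)) = z² − 6z + 34.
The resulting polynomial has degree 4 and real coefficients as required.

p(z) = z^4 -9·z^3 + 52·z^2 -102·z.


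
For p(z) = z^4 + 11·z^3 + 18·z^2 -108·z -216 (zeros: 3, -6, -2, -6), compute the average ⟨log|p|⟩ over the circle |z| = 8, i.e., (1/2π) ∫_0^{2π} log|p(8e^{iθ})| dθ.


Zeros: -6, -6, -2, 3; r = 8.
Inside |z| < r: -6, -6, -2, 3. Outside (|z| ≥ r): ∅.
p(0) = -216, so log|p(0)| = log(216) = 5.3753.
Apply Jensen: I(r) = log|p(0)| + Σ_k log(r/|z_k|), summed over zeros inside |z| < r.
  log(r/|z_k|) for z_k = 3: log(8/3) = 0.9808
  log(r/|z_k|) for z_k = -6: log(8/6) = 0.2877
  log(r/|z_k|) for z_k = -2: log(8/2) = 1.3863
  log(r/|z_k|) for z_k = -6: log(8/6) = 0.2877
Sum over inside zeros: 2.9425.
I(r) = log|p(0)| + (inside sum) = 5.3753 + 2.9425 = 8.3178.
Closed form (all zeros inside, monic): I(r) = n·log(r) = 4·log(8) = 8.3178. ✓

I(r) ≈ 8.3178.


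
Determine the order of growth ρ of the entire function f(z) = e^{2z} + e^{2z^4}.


Each summand is entire of order 1 and 4 respectively (as in the single-exponential case). The order of a sum is at most the max of the orders, so ρ ≤ 4. For the lower bound: on |z|=r choose arg z so that 2z^4 is real positive; then |e^{2z^4}| = e^{2r^4} while |e^{2z}| ≤ e^{2r^1} = o(e^{2r^4}). So |f| ≥ e^{2r^4}(1 − o(1)) and ρ ≥ 4. Hence ρ = max(1, 4) = 4.
Therefore ρ = 4.

Order ρ = 4.


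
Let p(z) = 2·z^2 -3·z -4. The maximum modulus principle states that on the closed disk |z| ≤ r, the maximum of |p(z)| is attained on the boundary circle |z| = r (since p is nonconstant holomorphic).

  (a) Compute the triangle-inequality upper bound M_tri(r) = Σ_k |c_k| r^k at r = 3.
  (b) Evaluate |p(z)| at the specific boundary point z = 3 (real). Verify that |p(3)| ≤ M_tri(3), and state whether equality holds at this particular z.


Coefficients: c_0 = -4, c_1 = -3, c_2 = 2. Radius r = 3.
Part (a). Triangle bound: M_tri(r) = Σ_k |c_k| r^k
  = |-4|·3^0 + |-3|·3^1 + |2|·3^2
  = 4 + 9 + 18 = 31.
This bounds M(r) := max_{|z|=r} |p(z)| from above; equality holds iff all terms c_k z^k can be made to align in phase at a single z on |z|=r.
Part (b). At z = 3 (real, on the circle |z| = r):
  p(3) = (-4)·3^0 + (-3)·3^1 + (2)·3^2 = 5.
  |p(3)| = 5.
Check: |p(3)| = 5 ≤ 31 = M_tri(3). ✓ Equality does not hold at z = 3 (the coefficients have mixed signs, so the terms do not all align in phase there).

M_tri(3) = 31; |p(3)| = 5; equality at z=3: no.


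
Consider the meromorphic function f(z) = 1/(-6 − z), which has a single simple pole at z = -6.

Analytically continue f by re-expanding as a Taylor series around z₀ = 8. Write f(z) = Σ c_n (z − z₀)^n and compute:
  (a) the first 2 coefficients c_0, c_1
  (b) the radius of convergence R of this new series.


Let w = z − z₀, so z = z₀ + w.
Then -6 − z = -6 − (z₀ + w) = (-6 − z₀) − w = -14 − w.
f(z) = 1/(-14 − w) = (1/(-14)) · 1/(1 − w/(-14)) = Σ_{n≥0} w^n / (-14)^(n+1).
So c_n = 1/(-14)^(n+1):
  c_0 = 1/(-14)^1 = -1/14.
  c_1 = 1/(-14)^2 = 1/196.
The series is valid for |w/d| < 1, i.e. |z − z₀| < |d|.
Radius of convergence: R = |-6 − z₀| = |-14| = 14 (distance from z₀ to the singularity z = -6).

c_0 = -1/14, c_1 = 1/196; R = 14.


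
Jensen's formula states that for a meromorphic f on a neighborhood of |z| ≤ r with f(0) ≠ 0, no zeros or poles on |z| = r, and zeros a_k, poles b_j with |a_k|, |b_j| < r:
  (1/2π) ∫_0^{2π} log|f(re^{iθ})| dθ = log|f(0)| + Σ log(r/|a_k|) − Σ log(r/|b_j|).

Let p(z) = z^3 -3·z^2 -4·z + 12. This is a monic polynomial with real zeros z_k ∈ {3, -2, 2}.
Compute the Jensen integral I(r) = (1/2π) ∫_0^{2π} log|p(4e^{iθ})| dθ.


Zeros: -2, 2, 3; r = 4.
Inside |z| < r: -2, 2, 3. Outside (|z| ≥ r): ∅.
p(0) = 12, so log|p(0)| = log(12) = 2.4849.
Apply Jensen: I(r) = log|p(0)| + Σ_k log(r/|z_k|), summed over zeros inside |z| < r.
  log(r/|z_k|) for z_k = 3: log(4/3) = 0.2877
  log(r/|z_k|) for z_k = -2: log(4/2) = 0.6931
  log(r/|z_k|) for z_k = 2: log(4/2) = 0.6931
Sum over inside zeros: 1.6740.
I(r) = log|p(0)| + (inside sum) = 2.4849 + 1.6740 = 4.1589.
Closed form (all zeros inside, monic): I(r) = n·log(r) = 3·log(4) = 4.1589. ✓

I(r) ≈ 4.1589.


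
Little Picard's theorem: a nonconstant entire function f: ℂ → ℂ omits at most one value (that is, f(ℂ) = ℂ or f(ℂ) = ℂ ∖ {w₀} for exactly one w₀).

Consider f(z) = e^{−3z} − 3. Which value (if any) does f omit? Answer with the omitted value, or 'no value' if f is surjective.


Little Picard bounds the complement of f(ℂ) to at most one point.
e^{−3z} is never zero on ℂ, so 1·e^{−3z} takes every value in ℂ ∖ {0}. Adding -3 shifts the range to ℂ ∖ {-3}. Thus f omits exactly the value -3.

Omitted value: -3.


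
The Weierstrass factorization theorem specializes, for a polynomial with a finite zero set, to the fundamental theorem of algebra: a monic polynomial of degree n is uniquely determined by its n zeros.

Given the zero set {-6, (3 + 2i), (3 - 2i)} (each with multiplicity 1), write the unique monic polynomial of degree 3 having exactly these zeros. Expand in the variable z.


The polynomial is p(z) = ∏_{α ∈ S} (z − α), where S = {-6, (3 + 2i), (3 - 2i)}.
Expanding the product yields: p(z) = z^3 -23·z + 78.
Note conjugate pairs combine to real quadratics: (z − (3+2i))(z − (3−2i)) = z² − 6z + 13.
The resulting polynomial has degree 3 and real coefficients as required.

p(z) = z^3 -23·z + 78.


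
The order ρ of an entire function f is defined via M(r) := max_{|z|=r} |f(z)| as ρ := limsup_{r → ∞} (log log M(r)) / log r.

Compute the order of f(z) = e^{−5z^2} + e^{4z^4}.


Each summand is entire of order 2 and 4 respectively (as in the single-exponential case). The order of a sum is at most the max of the orders, so ρ ≤ 4. For the lower bound: on |z|=r choose arg z so that 4z^4 is real positive; then |e^{4z^4}| = e^{4r^4} while |e^{-5z^2}| ≤ e^{5r^2} = o(e^{4r^4}). So |f| ≥ e^{4r^4}(1 − o(1)) and ρ ≥ 4. Hence ρ = max(2, 4) = 4.
Therefore ρ = 4.

Order ρ = 4.


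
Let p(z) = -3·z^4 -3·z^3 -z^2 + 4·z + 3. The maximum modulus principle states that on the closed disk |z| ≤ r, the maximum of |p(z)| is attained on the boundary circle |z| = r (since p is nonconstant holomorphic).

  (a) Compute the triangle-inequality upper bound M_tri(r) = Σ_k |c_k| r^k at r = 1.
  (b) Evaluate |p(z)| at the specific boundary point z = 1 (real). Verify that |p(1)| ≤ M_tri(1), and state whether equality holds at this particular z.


Coefficients: c_0 = 3, c_1 = 4, c_2 = -1, c_3 = -3, c_4 = -3. Radius r = 1.
Part (a). Triangle bound: M_tri(r) = Σ_k |c_k| r^k
  = |3|·1^0 + |4|·1^1 + |-1|·1^2 + |-3|·1^3 + |-3|·1^4
  = 3 + 4 + 1 + 3 + 3 = 14.
This bounds M(r) := max_{|z|=r} |p(z)| from above; equality holds iff all terms c_k z^k can be made to align in phase at a single z on |z|=r.
Part (b). At z = 1 (real, on the circle |z| = r):
  p(1) = (3)·1^0 + (4)·1^1 + (-1)·1^2 + (-3)·1^3 + (-3)·1^4 = 0.
  |p(1)| = 0.
Check: |p(1)| = 0 ≤ 14 = M_tri(1). ✓ Equality does not hold at z = 1 (the coefficients have mixed signs, so the terms do not all align in phase there).

M_tri(1) = 14; |p(1)| = 0; equality at z=1: no.


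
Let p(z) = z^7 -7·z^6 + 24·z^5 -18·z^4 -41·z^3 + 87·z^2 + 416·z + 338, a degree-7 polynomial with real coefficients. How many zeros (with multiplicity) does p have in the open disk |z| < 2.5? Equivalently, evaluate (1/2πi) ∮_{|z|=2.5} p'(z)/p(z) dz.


The zeros of p are: (-1 + 1i), (-1 - 1i), (3 + 2i), (3 - 2i), (2 + 3i), (2 - 3i), -1.
Their magnitudes are: 1.414, 1.414, 3.606, 3.606, 3.606, 3.606, 1.
Zeros with |z| < R = 2.5: (-1 + 1i), (-1 - 1i), -1.
Count = 3.
By the argument principle, (1/2πi) ∮_{|z|=R} p'(z)/p(z) dz equals exactly this count.

Number of zeros inside |z| < 2.5: 3.


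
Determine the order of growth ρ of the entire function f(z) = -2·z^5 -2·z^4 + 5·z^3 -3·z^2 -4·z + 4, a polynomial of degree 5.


|f(z)| ≤ Σ|c_k|·r^k = O(r^5) as r → ∞. Polynomial growth is O(e^{r^ε}) for every ε > 0 (since r^5/e^{r^ε} → 0), so ρ ≤ ε for all ε > 0, i.e. ρ = 0. Every nonconstant polynomial has order 0.
Therefore ρ = 0.

Order ρ = 0.


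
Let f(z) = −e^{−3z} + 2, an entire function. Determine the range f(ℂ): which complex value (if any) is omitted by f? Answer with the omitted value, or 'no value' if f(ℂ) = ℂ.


Little Picard bounds the complement of f(ℂ) to at most one point.
e^{−3z} is never zero on ℂ, so -1·e^{−3z} takes every value in ℂ ∖ {0}. Adding 2 shifts the range to ℂ ∖ {2}. Thus f omits exactly the value 2.

Omitted value: 2.


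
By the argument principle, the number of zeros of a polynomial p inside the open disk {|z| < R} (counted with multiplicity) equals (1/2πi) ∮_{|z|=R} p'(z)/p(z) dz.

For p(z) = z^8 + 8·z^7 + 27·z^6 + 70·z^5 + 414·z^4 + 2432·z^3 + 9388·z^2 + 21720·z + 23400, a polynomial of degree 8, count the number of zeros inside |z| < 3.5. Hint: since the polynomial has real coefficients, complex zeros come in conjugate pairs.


The zeros of p are: (3 + 3i), (3 - 3i), (-1 + 3i), (-1 - 3i), (-3 + 2i), (-3 - 2i), (-3 + 1i), (-3 - 1i).
Their magnitudes are: 4.243, 4.243, 3.162, 3.162, 3.606, 3.606, 3.162, 3.162.
Zeros with |z| < R = 3.5: (-1 + 3i), (-1 - 3i), (-3 + 1i), (-3 - 1i).
Count = 4.
By the argument principle, (1/2πi) ∮_{|z|=R} p'(z)/p(z) dz equals exactly this count.

Number of zeros inside |z| < 3.5: 4.


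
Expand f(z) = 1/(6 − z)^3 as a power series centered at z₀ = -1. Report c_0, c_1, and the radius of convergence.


Let w = z − z₀, so z = z₀ + w.
Then 6 − z = 6 − (z₀ + w) = (6 − z₀) − w = 7 − w.
f(z) = 1/(7 − w)^3 = (1/(7)^3) · (1 − w/(7))^{−3}.
By the binomial series (1−u)^{−3} = Σ_{n≥0} C(n+2, 2) u^n for |u|<1, with u = w/(7):
  c_n = C(n+2, 2) / (7)^(n+3).
  c_0 = 1/(7)^3 = 1/343.
  c_1 = 3/(7)^4 = 3/2401.
The series is valid for |w/d| < 1, i.e. |z − z₀| < |d|.
Radius of convergence: R = |6 − z₀| = |7| = 7 (distance from z₀ to the singularity z = 6).

c_0 = 1/343, c_1 = 3/2401; R = 7.


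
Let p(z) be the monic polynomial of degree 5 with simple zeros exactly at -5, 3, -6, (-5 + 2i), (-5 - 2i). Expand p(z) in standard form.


The polynomial is p(z) = ∏_{α ∈ S} (z − α), where S = {-5, 3, -6, (-5 + 2i), (-5 - 2i)}.
Expanding the product yields: p(z) = z^5 + 18·z^4 + 106·z^3 + 112·z^2 -987·z -2610.
Note conjugate pairs combine to real quadratics: (z − (-5+2i))(z − (-5−2i)) = z² + 10z + 29.
The resulting polynomial has degree 5 and real coefficients as required.

p(z) = z^5 + 18·z^4 + 106·z^3 + 112·z^2 -987·z -2610.


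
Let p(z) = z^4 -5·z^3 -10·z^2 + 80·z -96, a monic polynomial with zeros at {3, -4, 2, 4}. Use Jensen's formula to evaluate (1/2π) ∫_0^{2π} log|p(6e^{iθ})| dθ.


Zeros: -4, 2, 3, 4; r = 6.
Inside |z| < r: -4, 2, 3, 4. Outside (|z| ≥ r): ∅.
p(0) = -96, so log|p(0)| = log(96) = 4.5643.
Apply Jensen: I(r) = log|p(0)| + Σ_k log(r/|z_k|), summed over zeros inside |z| < r.
  log(r/|z_k|) for z_k = 3: log(6/3) = 0.6931
  log(r/|z_k|) for z_k = -4: log(6/4) = 0.4055
  log(r/|z_k|) for z_k = 2: log(6/2) = 1.0986
  log(r/|z_k|) for z_k = 4: log(6/4) = 0.4055
Sum over inside zeros: 2.6027.
I(r) = log|p(0)| + (inside sum) = 4.5643 + 2.6027 = 7.1670.
Closed form (all zeros inside, monic): I(r) = n·log(r) = 4·log(6) = 7.1670. ✓

I(r) ≈ 7.1670.


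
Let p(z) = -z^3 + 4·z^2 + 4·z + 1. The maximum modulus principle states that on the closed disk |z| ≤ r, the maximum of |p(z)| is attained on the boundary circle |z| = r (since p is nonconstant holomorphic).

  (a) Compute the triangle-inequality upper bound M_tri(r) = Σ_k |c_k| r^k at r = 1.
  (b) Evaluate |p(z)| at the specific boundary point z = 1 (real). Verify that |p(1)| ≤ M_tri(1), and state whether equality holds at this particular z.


Coefficients: c_0 = 1, c_1 = 4, c_2 = 4, c_3 = -1. Radius r = 1.
Part (a). Triangle bound: M_tri(r) = Σ_k |c_k| r^k
  = |1|·1^0 + |4|·1^1 + |4|·1^2 + |-1|·1^3
  = 1 + 4 + 4 + 1 = 10.
This bounds M(r) := max_{|z|=r} |p(z)| from above; equality holds iff all terms c_k z^k can be made to align in phase at a single z on |z|=r.
Part (b). At z = 1 (real, on the circle |z| = r):
  p(1) = (1)·1^0 + (4)·1^1 + (4)·1^2 + (-1)·1^3 = 8.
  |p(1)| = 8.
Check: |p(1)| = 8 ≤ 10 = M_tri(1). ✓ Equality does not hold at z = 1 (the coefficients have mixed signs, so the terms do not all align in phase there).

M_tri(1) = 10; |p(1)| = 8; equality at z=1: no.


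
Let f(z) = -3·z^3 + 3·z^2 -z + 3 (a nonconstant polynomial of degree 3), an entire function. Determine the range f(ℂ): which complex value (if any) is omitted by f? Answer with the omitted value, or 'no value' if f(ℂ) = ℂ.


Little Picard bounds the complement of f(ℂ) to at most one point.
For every w ∈ ℂ, the equation p(z) − w = 0 is a nonconstant polynomial in z and hence has at least one root by the fundamental theorem of algebra. So p is surjective onto ℂ, omitting no value.

Omitted value: no value.


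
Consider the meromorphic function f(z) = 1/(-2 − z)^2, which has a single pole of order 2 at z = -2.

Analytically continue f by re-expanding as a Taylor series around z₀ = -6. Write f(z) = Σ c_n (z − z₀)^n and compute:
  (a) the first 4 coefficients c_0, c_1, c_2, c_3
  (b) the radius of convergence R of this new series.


Let w = z − z₀, so z = z₀ + w.
Then -2 − z = -2 − (z₀ + w) = (-2 − z₀) − w = 4 − w.
f(z) = 1/(4 − w)^2 = (1/(4)^2) · (1 − w/(4))^{−2}.
By the binomial series (1−u)^{−2} = Σ_{n≥0} C(n+1, 1) u^n for |u|<1, with u = w/(4):
  c_n = C(n+1, 1) / (4)^(n+2).
  c_0 = 1/(4)^2 = 1/16.
  c_1 = 2/(4)^3 = 1/32.
  c_2 = 3/(4)^4 = 3/256.
  c_3 = 4/(4)^5 = 1/256.
The series is valid for |w/d| < 1, i.e. |z − z₀| < |d|.
Radius of convergence: R = |-2 − z₀| = |4| = 4 (distance from z₀ to the singularity z = -2).

c_0 = 1/16, c_1 = 1/32, c_2 = 3/256, c_3 = 1/256; R = 4.


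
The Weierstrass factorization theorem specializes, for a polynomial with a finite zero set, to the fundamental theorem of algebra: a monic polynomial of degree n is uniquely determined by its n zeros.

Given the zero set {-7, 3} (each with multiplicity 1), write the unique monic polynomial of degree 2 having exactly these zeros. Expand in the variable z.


The polynomial is p(z) = ∏_{α ∈ S} (z − α), where S = {-7, 3}.
Expanding the product yields: p(z) = z^2 + 4·z -21.
The resulting polynomial has degree 2 and real coefficients as required.

p(z) = z^2 + 4·z -21.


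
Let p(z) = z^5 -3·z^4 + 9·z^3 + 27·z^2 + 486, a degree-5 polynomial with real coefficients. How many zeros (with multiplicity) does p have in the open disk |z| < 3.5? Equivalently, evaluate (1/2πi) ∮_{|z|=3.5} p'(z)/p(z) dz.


The zeros of p are: (0 + 3i), (0 - 3i), -3, (3 + 3i), (3 - 3i).
Their magnitudes are: 3, 3, 3, 4.243, 4.243.
Zeros with |z| < R = 3.5: (0 + 3i), (0 - 3i), -3.
Count = 3.
By the argument principle, (1/2πi) ∮_{|z|=R} p'(z)/p(z) dz equals exactly this count.

Number of zeros inside |z| < 3.5: 3.


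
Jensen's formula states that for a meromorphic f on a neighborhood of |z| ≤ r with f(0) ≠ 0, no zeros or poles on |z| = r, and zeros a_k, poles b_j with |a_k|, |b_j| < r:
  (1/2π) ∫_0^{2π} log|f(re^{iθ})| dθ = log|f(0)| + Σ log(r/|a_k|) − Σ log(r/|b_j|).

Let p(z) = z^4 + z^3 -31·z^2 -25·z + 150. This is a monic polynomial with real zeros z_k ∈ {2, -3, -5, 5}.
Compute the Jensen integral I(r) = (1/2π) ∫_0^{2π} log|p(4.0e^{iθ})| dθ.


Zeros: -5, -3, 2, 5; r = 4.0.
Inside |z| < r: -3, 2. Outside (|z| ≥ r): -5, 5.
p(0) = 150, so log|p(0)| = log(150) = 5.0106.
Apply Jensen: I(r) = log|p(0)| + Σ_k log(r/|z_k|), summed over zeros inside |z| < r.
  log(r/|z_k|) for z_k = 2: log(4.0/2) = 0.6931
  log(r/|z_k|) for z_k = -3: log(4.0/3) = 0.2877
  Outside zeros (-5, 5) contribute nothing to the Jensen sum.
Sum over inside zeros: 0.9808.
I(r) = log|p(0)| + (inside sum) = 5.0106 + 0.9808 = 5.9915.
Note: since some zeros are outside |z| ≤ r, the simplified n·log(r) form does NOT apply — only the inside zeros contribute.

I(r) ≈ 5.9915.


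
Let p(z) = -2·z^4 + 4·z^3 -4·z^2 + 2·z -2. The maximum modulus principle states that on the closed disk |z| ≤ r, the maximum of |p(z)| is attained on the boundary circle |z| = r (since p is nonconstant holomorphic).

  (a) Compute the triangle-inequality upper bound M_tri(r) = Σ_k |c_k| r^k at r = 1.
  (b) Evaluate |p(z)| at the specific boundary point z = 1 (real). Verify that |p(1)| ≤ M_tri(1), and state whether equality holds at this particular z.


Coefficients: c_0 = -2, c_1 = 2, c_2 = -4, c_3 = 4, c_4 = -2. Radius r = 1.
Part (a). Triangle bound: M_tri(r) = Σ_k |c_k| r^k
  = |-2|·1^0 + |2|·1^1 + |-4|·1^2 + |4|·1^3 + |-2|·1^4
  = 2 + 2 + 4 + 4 + 2 = 14.
This bounds M(r) := max_{|z|=r} |p(z)| from above; equality holds iff all terms c_k z^k can be made to align in phase at a single z on |z|=r.
Part (b). At z = 1 (real, on the circle |z| = r):
  p(1) = (-2)·1^0 + (2)·1^1 + (-4)·1^2 + (4)·1^3 + (-2)·1^4 = -2.
  |p(1)| = 2.
Check: |p(1)| = 2 ≤ 14 = M_tri(1). ✓ Equality does not hold at z = 1 (the coefficients have mixed signs, so the terms do not all align in phase there).

M_tri(1) = 14; |p(1)| = 2; equality at z=1: no.


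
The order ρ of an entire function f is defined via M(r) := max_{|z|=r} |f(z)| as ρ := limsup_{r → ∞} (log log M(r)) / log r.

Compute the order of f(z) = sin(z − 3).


sin(w) is a linear combination of e^{iw} and e^{−iw} (or e^w, e^{−w} in the hyperbolic case), so |sin(w)| ≤ e^{|w|}. With w = z − 3, |w| ≤ 1|z| + 3 = 1r + 3 on |z| = r, giving M(r) ≤ e^{1r + 3}, so ρ ≤ 1. On a suitable ray (z = it for sin/cos; z = t for sinh/cosh, t real → ∞), |sin(z − 3)| grows like e^{1|t|}/2, so ρ ≥ 1. Hence ρ = 1.
Therefore ρ = 1.

Order ρ = 1.


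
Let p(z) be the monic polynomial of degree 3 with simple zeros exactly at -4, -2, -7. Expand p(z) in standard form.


The polynomial is p(z) = ∏_{α ∈ S} (z − α), where S = {-4, -2, -7}.
Expanding the product yields: p(z) = z^3 + 13·z^2 + 50·z + 56.
The resulting polynomial has degree 3 and real coefficients as required.

p(z) = z^3 + 13·z^2 + 50·z + 56.


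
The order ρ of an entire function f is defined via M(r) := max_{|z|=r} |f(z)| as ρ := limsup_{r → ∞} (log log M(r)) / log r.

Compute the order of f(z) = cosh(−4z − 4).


cosh(w) is a linear combination of e^{iw} and e^{−iw} (or e^w, e^{−w} in the hyperbolic case), so |cosh(w)| ≤ e^{|w|}. With w = −4z − 4, |w| ≤ 4|z| + 4 = 4r + 4 on |z| = r, giving M(r) ≤ e^{4r + 4}, so ρ ≤ 1. On a suitable ray (z = it for sin/cos; z = t for sinh/cosh, t real → ∞), |cosh(−4z − 4)| grows like e^{4|t|}/2, so ρ ≥ 1. Hence ρ = 1.
Therefore ρ = 1.

Order ρ = 1.


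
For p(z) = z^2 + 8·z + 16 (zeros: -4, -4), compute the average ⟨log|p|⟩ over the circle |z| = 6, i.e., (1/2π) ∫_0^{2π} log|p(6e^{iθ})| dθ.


Zeros: -4, -4; r = 6.
Inside |z| < r: -4, -4. Outside (|z| ≥ r): ∅.
p(0) = 16, so log|p(0)| = log(16) = 2.7726.
Apply Jensen: I(r) = log|p(0)| + Σ_k log(r/|z_k|), summed over zeros inside |z| < r.
  log(r/|z_k|) for z_k = -4: log(6/4) = 0.4055
  log(r/|z_k|) for z_k = -4: log(6/4) = 0.4055
Sum over inside zeros: 0.8109.
I(r) = log|p(0)| + (inside sum) = 2.7726 + 0.8109 = 3.5835.
Closed form (all zeros inside, monic): I(r) = n·log(r) = 2·log(6) = 3.5835. ✓

I(r) ≈ 3.5835.


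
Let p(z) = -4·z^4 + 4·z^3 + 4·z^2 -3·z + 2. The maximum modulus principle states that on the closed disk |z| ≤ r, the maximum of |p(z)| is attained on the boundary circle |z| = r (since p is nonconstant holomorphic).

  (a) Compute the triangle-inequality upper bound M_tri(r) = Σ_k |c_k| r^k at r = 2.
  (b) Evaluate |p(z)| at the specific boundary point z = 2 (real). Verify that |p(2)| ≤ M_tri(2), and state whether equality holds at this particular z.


Coefficients: c_0 = 2, c_1 = -3, c_2 = 4, c_3 = 4, c_4 = -4. Radius r = 2.
Part (a). Triangle bound: M_tri(r) = Σ_k |c_k| r^k
  = |2|·2^0 + |-3|·2^1 + |4|·2^2 + |4|·2^3 + |-4|·2^4
  = 2 + 6 + 16 + 32 + 64 = 120.
This bounds M(r) := max_{|z|=r} |p(z)| from above; equality holds iff all terms c_k z^k can be made to align in phase at a single z on |z|=r.
Part (b). At z = 2 (real, on the circle |z| = r):
  p(2) = (2)·2^0 + (-3)·2^1 + (4)·2^2 + (4)·2^3 + (-4)·2^4 = -20.
  |p(2)| = 20.
Check: |p(2)| = 20 ≤ 120 = M_tri(2). ✓ Equality does not hold at z = 2 (the coefficients have mixed signs, so the terms do not all align in phase there).

M_tri(2) = 120; |p(2)| = 20; equality at z=2: no.


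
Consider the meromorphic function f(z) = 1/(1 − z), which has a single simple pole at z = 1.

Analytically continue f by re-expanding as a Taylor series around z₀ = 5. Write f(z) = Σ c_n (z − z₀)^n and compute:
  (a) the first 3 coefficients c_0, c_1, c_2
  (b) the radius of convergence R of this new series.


Let w = z − z₀, so z = z₀ + w.
Then 1 − z = 1 − (z₀ + w) = (1 − z₀) − w = -4 − w.
f(z) = 1/(-4 − w) = (1/(-4)) · 1/(1 − w/(-4)) = Σ_{n≥0} w^n / (-4)^(n+1).
So c_n = 1/(-4)^(n+1):
  c_0 = 1/(-4)^1 = -1/4.
  c_1 = 1/(-4)^2 = 1/16.
  c_2 = 1/(-4)^3 = -1/64.
The series is valid for |w/d| < 1, i.e. |z − z₀| < |d|.
Radius of convergence: R = |1 − z₀| = |-4| = 4 (distance from z₀ to the singularity z = 1).

c_0 = -1/4, c_1 = 1/16, c_2 = -1/64; R = 4.


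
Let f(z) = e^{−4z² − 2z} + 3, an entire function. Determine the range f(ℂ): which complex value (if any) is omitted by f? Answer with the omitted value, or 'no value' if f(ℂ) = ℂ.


Little Picard bounds the complement of f(ℂ) to at most one point.
The exponent g(z) = −4z² − 2z is a nonconstant polynomial, hence surjective onto ℂ. So e^{g(z)} takes every value in {e^w : w ∈ ℂ} = ℂ ∖ {0}. Adding 3 shifts the range to ℂ ∖ {3}. f omits exactly 3.

Omitted value: 3.


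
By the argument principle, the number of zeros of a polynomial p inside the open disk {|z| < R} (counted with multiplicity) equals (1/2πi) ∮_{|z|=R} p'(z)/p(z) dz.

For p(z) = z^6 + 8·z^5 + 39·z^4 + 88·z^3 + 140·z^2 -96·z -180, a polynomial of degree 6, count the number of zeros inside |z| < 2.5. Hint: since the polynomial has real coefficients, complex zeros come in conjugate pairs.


The zeros of p are: -1, (-1 + 3i), (-1 - 3i), (-3 + 3i), (-3 - 3i), 1.
Their magnitudes are: 1, 3.162, 3.162, 4.243, 4.243, 1.
Zeros with |z| < R = 2.5: -1, 1.
Count = 2.
By the argument principle, (1/2πi) ∮_{|z|=R} p'(z)/p(z) dz equals exactly this count.

Number of zeros inside |z| < 2.5: 2.


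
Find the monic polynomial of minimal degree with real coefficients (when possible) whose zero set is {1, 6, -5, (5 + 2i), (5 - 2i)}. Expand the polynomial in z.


The polynomial is p(z) = ∏_{α ∈ S} (z − α), where S = {1, 6, -5, (5 + 2i), (5 - 2i)}.
Expanding the product yields: p(z) = z^5 -12·z^4 + 20·z^3 + 262·z^2 -1141·z + 870.
Note conjugate pairs combine to real quadratics: (z − (5+2i))(z − (5−2i)) = z² − 10z + 29.
The resulting polynomial has degree 5 and real coefficients as required.

p(z) = z^5 -12·z^4 + 20·z^3 + 262·z^2 -1141·z + 870.


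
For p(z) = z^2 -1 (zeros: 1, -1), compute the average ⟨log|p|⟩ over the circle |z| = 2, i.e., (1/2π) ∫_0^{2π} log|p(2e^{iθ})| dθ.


Zeros: -1, 1; r = 2.
Inside |z| < r: -1, 1. Outside (|z| ≥ r): ∅.
p(0) = -1, so log|p(0)| = log(1) = 0.0000.
Apply Jensen: I(r) = log|p(0)| + Σ_k log(r/|z_k|), summed over zeros inside |z| < r.
  log(r/|z_k|) for z_k = 1: log(2/1) = 0.6931
  log(r/|z_k|) for z_k = -1: log(2/1) = 0.6931
Sum over inside zeros: 1.3863.
I(r) = log|p(0)| + (inside sum) = 0.0000 + 1.3863 = 1.3863.
Closed form (all zeros inside, monic): I(r) = n·log(r) = 2·log(2) = 1.3863. ✓

I(r) ≈ 1.3863.


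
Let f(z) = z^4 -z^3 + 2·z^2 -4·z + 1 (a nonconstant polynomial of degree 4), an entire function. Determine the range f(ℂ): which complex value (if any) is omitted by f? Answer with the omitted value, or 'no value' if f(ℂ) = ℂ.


Little Picard bounds the complement of f(ℂ) to at most one point.
For every w ∈ ℂ, the equation p(z) − w = 0 is a nonconstant polynomial in z and hence has at least one root by the fundamental theorem of algebra. So p is surjective onto ℂ, omitting no value.

Omitted value: no value.


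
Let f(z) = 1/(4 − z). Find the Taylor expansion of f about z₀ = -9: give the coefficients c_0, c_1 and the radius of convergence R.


Let w = z − z₀, so z = z₀ + w.
Then 4 − z = 4 − (z₀ + w) = (4 − z₀) − w = 13 − w.
f(z) = 1/(13 − w) = (1/(13)) · 1/(1 − w/(13)) = Σ_{n≥0} w^n / (13)^(n+1).
So c_n = 1/(13)^(n+1):
  c_0 = 1/(13)^1 = 1/13.
  c_1 = 1/(13)^2 = 1/169.
The series is valid for |w/d| < 1, i.e. |z − z₀| < |d|.
Radius of convergence: R = |4 − z₀| = |13| = 13 (distance from z₀ to the singularity z = 4).

c_0 = 1/13, c_1 = 1/169; R = 13.


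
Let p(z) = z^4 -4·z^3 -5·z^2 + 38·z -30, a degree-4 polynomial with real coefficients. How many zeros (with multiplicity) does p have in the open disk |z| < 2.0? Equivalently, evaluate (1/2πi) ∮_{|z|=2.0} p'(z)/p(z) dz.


The zeros of p are: 1, -3, (3 + 1i), (3 - 1i).
Their magnitudes are: 1, 3, 3.162, 3.162.
Zeros with |z| < R = 2.0: 1.
Count = 1.
By the argument principle, (1/2πi) ∮_{|z|=R} p'(z)/p(z) dz equals exactly this count.

Number of zeros inside |z| < 2.0: 1.


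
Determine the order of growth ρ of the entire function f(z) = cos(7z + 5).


cos(w) is a linear combination of e^{iw} and e^{−iw} (or e^w, e^{−w} in the hyperbolic case), so |cos(w)| ≤ e^{|w|}. With w = 7z + 5, |w| ≤ 7|z| + 5 = 7r + 5 on |z| = r, giving M(r) ≤ e^{7r + 5}, so ρ ≤ 1. On a suitable ray (z = it for sin/cos; z = t for sinh/cosh, t real → ∞), |cos(7z + 5)| grows like e^{7|t|}/2, so ρ ≥ 1. Hence ρ = 1.
Therefore ρ = 1.

Order ρ = 1.


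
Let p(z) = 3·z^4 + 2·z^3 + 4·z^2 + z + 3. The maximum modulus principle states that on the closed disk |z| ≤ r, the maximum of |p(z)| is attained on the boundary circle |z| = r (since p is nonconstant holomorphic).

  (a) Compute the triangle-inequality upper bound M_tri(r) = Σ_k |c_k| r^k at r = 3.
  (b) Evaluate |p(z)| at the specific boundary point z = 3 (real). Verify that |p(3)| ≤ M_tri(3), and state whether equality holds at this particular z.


Coefficients: c_0 = 3, c_1 = 1, c_2 = 4, c_3 = 2, c_4 = 3. Radius r = 3.
Part (a). Triangle bound: M_tri(r) = Σ_k |c_k| r^k
  = |3|·3^0 + |1|·3^1 + |4|·3^2 + |2|·3^3 + |3|·3^4
  = 3 + 3 + 36 + 54 + 243 = 339.
This bounds M(r) := max_{|z|=r} |p(z)| from above; equality holds iff all terms c_k z^k can be made to align in phase at a single z on |z|=r.
Part (b). At z = 3 (real, on the circle |z| = r):
  p(3) = (3)·3^0 + (1)·3^1 + (4)·3^2 + (2)·3^3 + (3)·3^4 = 339.
  |p(3)| = 339.
Since all nonzero coefficients share the same sign, |p(3)| = 339 = M_tri(3); the triangle bound is attained at z = 3, so in fact M(r) = 339.

M_tri(3) = 339; |p(3)| = 339; equality at z=3: yes.


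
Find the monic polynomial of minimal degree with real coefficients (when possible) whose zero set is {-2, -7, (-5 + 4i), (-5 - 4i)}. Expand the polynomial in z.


The polynomial is p(z) = ∏_{α ∈ S} (z − α), where S = {-2, -7, (-5 + 4i), (-5 - 4i)}.
Expanding the product yields: p(z) = z^4 + 19·z^3 + 145·z^2 + 509·z + 574.
Note conjugate pairs combine to real quadratics: (z − (-5+4i))(z − (-5−4i)) = z² + 10z + 41.
The resulting polynomial has degree 4 and real coefficients as required.

p(z) = z^4 + 19·z^3 + 145·z^2 + 509·z + 574.


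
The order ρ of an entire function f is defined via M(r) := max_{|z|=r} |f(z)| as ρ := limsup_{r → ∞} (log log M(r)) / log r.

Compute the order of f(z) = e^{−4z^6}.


|e^{−4z^6}| = e^{Re(-4·z^6) + 0} ≤ e^{4|z|^6 + 0} = e^{4r^6 + 0} on |z| = r, so ρ ≤ 6. Choosing z on |z|=r so that -4·z^6 is real positive (always possible by picking arg z appropriately) gives |f(z)| = e^{4r^6 + 0}, matching the bound. The additive constant 0 does not affect log log M(r) ~ 6·log r. Hence ρ = 6.
Therefore ρ = 6.

Order ρ = 6.


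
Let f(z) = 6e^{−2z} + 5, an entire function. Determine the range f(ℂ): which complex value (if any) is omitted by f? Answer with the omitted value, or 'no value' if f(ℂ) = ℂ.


Little Picard bounds the complement of f(ℂ) to at most one point.
e^{−2z} is never zero on ℂ, so 6·e^{−2z} takes every value in ℂ ∖ {0}. Adding 5 shifts the range to ℂ ∖ {5}. Thus f omits exactly the value 5.

Omitted value: 5.


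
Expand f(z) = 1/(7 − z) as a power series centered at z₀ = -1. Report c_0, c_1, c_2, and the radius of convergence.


Let w = z − z₀, so z = z₀ + w.
Then 7 − z = 7 − (z₀ + w) = (7 − z₀) − w = 8 − w.
f(z) = 1/(8 − w) = (1/(8)) · 1/(1 − w/(8)) = Σ_{n≥0} w^n / (8)^(n+1).
So c_n = 1/(8)^(n+1):
  c_0 = 1/(8)^1 = 1/8.
  c_1 = 1/(8)^2 = 1/64.
  c_2 = 1/(8)^3 = 1/512.
The series is valid for |w/d| < 1, i.e. |z − z₀| < |d|.
Radius of convergence: R = |7 − z₀| = |8| = 8 (distance from z₀ to the singularity z = 7).

c_0 = 1/8, c_1 = 1/64, c_2 = 1/512; R = 8.


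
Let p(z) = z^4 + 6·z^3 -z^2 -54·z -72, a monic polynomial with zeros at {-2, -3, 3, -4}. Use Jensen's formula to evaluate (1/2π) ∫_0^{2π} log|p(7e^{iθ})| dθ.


Zeros: -4, -3, -2, 3; r = 7.
Inside |z| < r: -4, -3, -2, 3. Outside (|z| ≥ r): ∅.
p(0) = -72, so log|p(0)| = log(72) = 4.2767.
Apply Jensen: I(r) = log|p(0)| + Σ_k log(r/|z_k|), summed over zeros inside |z| < r.
  log(r/|z_k|) for z_k = -2: log(7/2) = 1.2528
  log(r/|z_k|) for z_k = -3: log(7/3) = 0.8473
  log(r/|z_k|) for z_k = 3: log(7/3) = 0.8473
  log(r/|z_k|) for z_k = -4: log(7/4) = 0.5596
Sum over inside zeros: 3.5070.
I(r) = log|p(0)| + (inside sum) = 4.2767 + 3.5070 = 7.7836.
Closed form (all zeros inside, monic): I(r) = n·log(r) = 4·log(7) = 7.7836. ✓

I(r) ≈ 7.7836.


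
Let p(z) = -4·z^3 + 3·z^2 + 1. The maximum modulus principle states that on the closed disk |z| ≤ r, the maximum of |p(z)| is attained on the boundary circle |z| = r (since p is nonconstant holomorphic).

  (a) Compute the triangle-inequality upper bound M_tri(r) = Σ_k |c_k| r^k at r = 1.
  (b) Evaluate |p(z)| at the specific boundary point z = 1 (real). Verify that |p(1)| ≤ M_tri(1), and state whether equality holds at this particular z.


Coefficients: c_0 = 1, c_1 = 0, c_2 = 3, c_3 = -4. Radius r = 1.
Part (a). Triangle bound: M_tri(r) = Σ_k |c_k| r^k
  = |1|·1^0 + |0|·1^1 + |3|·1^2 + |-4|·1^3
  = 1 + 0 + 3 + 4 = 8.
This bounds M(r) := max_{|z|=r} |p(z)| from above; equality holds iff all terms c_k z^k can be made to align in phase at a single z on |z|=r.
Part (b). At z = 1 (real, on the circle |z| = r):
  p(1) = (1)·1^0 + (0)·1^1 + (3)·1^2 + (-4)·1^3 = 0.
  |p(1)| = 0.
Check: |p(1)| = 0 ≤ 8 = M_tri(1). ✓ Equality does not hold at z = 1 (the coefficients have mixed signs, so the terms do not all align in phase there).

M_tri(1) = 8; |p(1)| = 0; equality at z=1: no.


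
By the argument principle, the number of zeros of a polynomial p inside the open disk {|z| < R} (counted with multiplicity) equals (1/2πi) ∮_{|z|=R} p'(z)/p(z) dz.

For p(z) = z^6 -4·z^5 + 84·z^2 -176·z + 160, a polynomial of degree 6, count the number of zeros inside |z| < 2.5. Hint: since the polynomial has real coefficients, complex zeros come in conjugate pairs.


The zeros of p are: (1 + 1i), (1 - 1i), (3 + 1i), (3 - 1i), (-2 + 2i), (-2 - 2i).
Their magnitudes are: 1.414, 1.414, 3.162, 3.162, 2.828, 2.828.
Zeros with |z| < R = 2.5: (1 + 1i), (1 - 1i).
Count = 2.
By the argument principle, (1/2πi) ∮_{|z|=R} p'(z)/p(z) dz equals exactly this count.

Number of zeros inside |z| < 2.5: 2.


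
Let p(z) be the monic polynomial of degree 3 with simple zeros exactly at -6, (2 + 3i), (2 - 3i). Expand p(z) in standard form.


The polynomial is p(z) = ∏_{α ∈ S} (z − α), where S = {-6, (2 + 3i), (2 - 3i)}.
Expanding the product yields: p(z) = z^3 + 2·z^2 -11·z + 78.
Note conjugate pairs combine to real quadratics: (z − (2+3i))(z − (2−3i)) = z² − 4z + 13.
The resulting polynomial has degree 3 and real coefficients as required.

p(z) = z^3 + 2·z^2 -11·z + 78.


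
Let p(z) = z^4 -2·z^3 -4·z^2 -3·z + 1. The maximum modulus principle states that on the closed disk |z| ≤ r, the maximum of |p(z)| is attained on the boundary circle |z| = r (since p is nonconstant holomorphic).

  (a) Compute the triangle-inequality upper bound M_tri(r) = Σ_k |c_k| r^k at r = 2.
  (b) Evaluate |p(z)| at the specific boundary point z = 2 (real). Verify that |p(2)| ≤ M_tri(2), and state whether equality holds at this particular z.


Coefficients: c_0 = 1, c_1 = -3, c_2 = -4, c_3 = -2, c_4 = 1. Radius r = 2.
Part (a). Triangle bound: M_tri(r) = Σ_k |c_k| r^k
  = |1|·2^0 + |-3|·2^1 + |-4|·2^2 + |-2|·2^3 + |1|·2^4
  = 1 + 6 + 16 + 16 + 16 = 55.
This bounds M(r) := max_{|z|=r} |p(z)| from above; equality holds iff all terms c_k z^k can be made to align in phase at a single z on |z|=r.
Part (b). At z = 2 (real, on the circle |z| = r):
  p(2) = (1)·2^0 + (-3)·2^1 + (-4)·2^2 + (-2)·2^3 + (1)·2^4 = -21.
  |p(2)| = 21.
Check: |p(2)| = 21 ≤ 55 = M_tri(2). ✓ Equality does not hold at z = 2 (the coefficients have mixed signs, so the terms do not all align in phase there).

M_tri(2) = 55; |p(2)| = 21; equality at z=2: no.


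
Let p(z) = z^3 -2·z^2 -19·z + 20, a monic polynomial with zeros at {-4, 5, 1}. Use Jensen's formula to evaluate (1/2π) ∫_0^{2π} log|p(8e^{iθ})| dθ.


Zeros: -4, 1, 5; r = 8.
Inside |z| < r: -4, 1, 5. Outside (|z| ≥ r): ∅.
p(0) = 20, so log|p(0)| = log(20) = 2.9957.
Apply Jensen: I(r) = log|p(0)| + Σ_k log(r/|z_k|), summed over zeros inside |z| < r.
  log(r/|z_k|) for z_k = -4: log(8/4) = 0.6931
  log(r/|z_k|) for z_k = 5: log(8/5) = 0.4700
  log(r/|z_k|) for z_k = 1: log(8/1) = 2.0794
Sum over inside zeros: 3.2426.
I(r) = log|p(0)| + (inside sum) = 2.9957 + 3.2426 = 6.2383.
Closed form (all zeros inside, monic): I(r) = n·log(r) = 3·log(8) = 6.2383. ✓

I(r) ≈ 6.2383.


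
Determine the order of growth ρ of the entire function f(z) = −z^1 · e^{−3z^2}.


M(r) = max_{|z|=r} |-1|·|z|^1·|e^{−3z^2}| = 1·r^1 · e^{3r^2} (the factors attain their maxima compatibly on |z|=r). Then log M(r) = log 1 + 1·log r + 3r^2, dominated by the last term, so log log M(r) ~ 2·log r. The polynomial factor -1z^1 contributes only a log r term and does not affect the order. ρ = 2.
Therefore ρ = 2.

Order ρ = 2.


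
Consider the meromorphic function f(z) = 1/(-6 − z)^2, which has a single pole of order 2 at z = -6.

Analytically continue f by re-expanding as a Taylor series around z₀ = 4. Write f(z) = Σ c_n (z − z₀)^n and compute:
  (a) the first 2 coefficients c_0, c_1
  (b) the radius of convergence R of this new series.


Let w = z − z₀, so z = z₀ + w.
Then -6 − z = -6 − (z₀ + w) = (-6 − z₀) − w = -10 − w.
f(z) = 1/(-10 − w)^2 = (1/(-10)^2) · (1 − w/(-10))^{−2}.
By the binomial series (1−u)^{−2} = Σ_{n≥0} C(n+1, 1) u^n for |u|<1, with u = w/(-10):
  c_n = C(n+1, 1) / (-10)^(n+2).
  c_0 = 1/(-10)^2 = 1/100.
  c_1 = 2/(-10)^3 = -1/500.
The series is valid for |w/d| < 1, i.e. |z − z₀| < |d|.
Radius of convergence: R = |-6 − z₀| = |-10| = 10 (distance from z₀ to the singularity z = -6).

c_0 = 1/100, c_1 = -1/500; R = 10.


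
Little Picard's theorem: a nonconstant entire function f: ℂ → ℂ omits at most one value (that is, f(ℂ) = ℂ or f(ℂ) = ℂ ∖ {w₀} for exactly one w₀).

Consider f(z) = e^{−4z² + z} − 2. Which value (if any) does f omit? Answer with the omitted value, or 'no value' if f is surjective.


Little Picard bounds the complement of f(ℂ) to at most one point.
The exponent g(z) = −4z² + z is a nonconstant polynomial, hence surjective onto ℂ. So e^{g(z)} takes every value in {e^w : w ∈ ℂ} = ℂ ∖ {0}. Adding -2 shifts the range to ℂ ∖ {-2}. f omits exactly -2.

Omitted value: -2.


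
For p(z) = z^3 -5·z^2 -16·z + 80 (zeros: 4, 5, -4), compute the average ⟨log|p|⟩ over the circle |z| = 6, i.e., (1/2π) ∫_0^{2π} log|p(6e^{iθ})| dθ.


Zeros: -4, 4, 5; r = 6.
Inside |z| < r: -4, 4, 5. Outside (|z| ≥ r): ∅.
p(0) = 80, so log|p(0)| = log(80) = 4.3820.
Apply Jensen: I(r) = log|p(0)| + Σ_k log(r/|z_k|), summed over zeros inside |z| < r.
  log(r/|z_k|) for z_k = 4: log(6/4) = 0.4055
  log(r/|z_k|) for z_k = 5: log(6/5) = 0.1823
  log(r/|z_k|) for z_k = -4: log(6/4) = 0.4055
Sum over inside zeros: 0.9933.
I(r) = log|p(0)| + (inside sum) = 4.3820 + 0.9933 = 5.3753.
Closed form (all zeros inside, monic): I(r) = n·log(r) = 3·log(6) = 5.3753. ✓

I(r) ≈ 5.3753.


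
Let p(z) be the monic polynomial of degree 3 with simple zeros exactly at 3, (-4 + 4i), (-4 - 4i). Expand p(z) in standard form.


The polynomial is p(z) = ∏_{α ∈ S} (z − α), where S = {3, (-4 + 4i), (-4 - 4i)}.
Expanding the product yields: p(z) = z^3 + 5·z^2 + 8·z -96.
Note conjugate pairs combine to real quadratics: (z − (-4+4i))(z − (-4−4i)) = z² + 8z + 32.
The resulting polynomial has degree 3 and real coefficients as required.

p(z) = z^3 + 5·z^2 + 8·z -96.


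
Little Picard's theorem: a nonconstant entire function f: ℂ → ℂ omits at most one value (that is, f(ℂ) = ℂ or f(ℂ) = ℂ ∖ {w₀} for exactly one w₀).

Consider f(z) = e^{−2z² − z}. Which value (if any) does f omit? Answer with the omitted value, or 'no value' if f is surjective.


Little Picard bounds the complement of f(ℂ) to at most one point.
The exponent g(z) = −2z² − z is a nonconstant polynomial, hence surjective onto ℂ. So e^{g(z)} takes every value in {e^w : w ∈ ℂ} = ℂ ∖ {0}. Adding 0 shifts the range to ℂ ∖ {0}. f omits exactly 0.

Omitted value: 0.


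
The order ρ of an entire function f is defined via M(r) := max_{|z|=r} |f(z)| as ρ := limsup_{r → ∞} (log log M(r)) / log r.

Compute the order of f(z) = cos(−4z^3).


Write cos(w) = (e^{iw} ± e^{−iw})/(2 or 2i), so |cos(w)| ≤ e^{|w|}. With w = −4z^3, |w| ≤ 4r^3 + 0 on |z|=r, giving M(r) ≤ e^{4r^3 + 0} and ρ ≤ 3. For the lower bound, choose z on |z|=r with -4z^3 purely imaginary of modulus 4r^3; then |cos(−4z^3)| grows like e^{4r^3}/2, so ρ ≥ 3. Hence ρ = 3.
Therefore ρ = 3.

Order ρ = 3.


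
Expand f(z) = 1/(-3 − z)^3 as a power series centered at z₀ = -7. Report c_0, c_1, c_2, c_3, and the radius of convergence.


Let w = z − z₀, so z = z₀ + w.
Then -3 − z = -3 − (z₀ + w) = (-3 − z₀) − w = 4 − w.
f(z) = 1/(4 − w)^3 = (1/(4)^3) · (1 − w/(4))^{−3}.
By the binomial series (1−u)^{−3} = Σ_{n≥0} C(n+2, 2) u^n for |u|<1, with u = w/(4):
  c_n = C(n+2, 2) / (4)^(n+3).
  c_0 = 1/(4)^3 = 1/64.
  c_1 = 3/(4)^4 = 3/256.
  c_2 = 6/(4)^5 = 3/512.
  c_3 = 10/(4)^6 = 5/2048.
The series is valid for |w/d| < 1, i.e. |z − z₀| < |d|.
Radius of convergence: R = |-3 − z₀| = |4| = 4 (distance from z₀ to the singularity z = -3).

c_0 = 1/64, c_1 = 3/256, c_2 = 3/512, c_3 = 5/2048; R = 4.


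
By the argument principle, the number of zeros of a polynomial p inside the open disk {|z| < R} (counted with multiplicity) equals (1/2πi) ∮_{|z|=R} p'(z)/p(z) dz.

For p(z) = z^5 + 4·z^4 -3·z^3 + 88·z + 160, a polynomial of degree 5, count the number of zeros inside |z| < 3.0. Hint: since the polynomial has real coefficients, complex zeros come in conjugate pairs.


The zeros of p are: (2 + 2i), (2 - 2i), -4, (-2 + 1i), (-2 - 1i).
Their magnitudes are: 2.828, 2.828, 4, 2.236, 2.236.
Zeros with |z| < R = 3.0: (2 + 2i), (2 - 2i), (-2 + 1i), (-2 - 1i).
Count = 4.
By the argument principle, (1/2πi) ∮_{|z|=R} p'(z)/p(z) dz equals exactly this count.

Number of zeros inside |z| < 3.0: 4.
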